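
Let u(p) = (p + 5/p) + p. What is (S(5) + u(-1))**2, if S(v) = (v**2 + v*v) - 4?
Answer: 1521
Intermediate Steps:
S(v) = -4 + 2*v**2 (S(v) = (v**2 + v**2) - 4 = 2*v**2 - 4 = -4 + 2*v**2)
u(p) = 2*p + 5/p
(S(5) + u(-1))**2 = ((-4 + 2*5**2) + (2*(-1) + 5/(-1)))**2 = ((-4 + 2*25) + (-2 + 5*(-1)))**2 = ((-4 + 50) + (-2 - 5))**2 = (46 - 7)**2 = 39**2 = 1521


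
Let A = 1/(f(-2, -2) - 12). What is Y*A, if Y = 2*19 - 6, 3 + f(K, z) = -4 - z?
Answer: -32/17 ≈ -1.8824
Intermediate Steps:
f(K, z) = -7 - z (f(K, z) = -3 + (-4 - z) = -7 - z)
Y = 32 (Y = 38 - 6 = 32)
A = -1/17 (A = 1/((-7 - 1*(-2)) - 12) = 1/((-7 + 2) - 12) = 1/(-5 - 12) = 1/(-17) = -1/17 ≈ -0.058824)
Y*A = 32*(-1/17) = -32/17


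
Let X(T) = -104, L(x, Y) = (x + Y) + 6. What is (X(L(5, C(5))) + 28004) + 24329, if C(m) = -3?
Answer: 52229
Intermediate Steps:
L(x, Y) = 6 + Y + x (L(x, Y) = (Y + x) + 6 = 6 + Y + x)
(X(L(5, C(5))) + 28004) + 24329 = (-104 + 28004) + 24329 = 27900 + 24329 = 52229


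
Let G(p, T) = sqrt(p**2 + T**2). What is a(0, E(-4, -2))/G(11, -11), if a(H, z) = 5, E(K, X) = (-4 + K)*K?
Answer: 5*sqrt(2)/22 ≈ 0.32141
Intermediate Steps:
G(p, T) = sqrt(T**2 + p**2)
E(K, X) = K*(-4 + K)
a(0, E(-4, -2))/G(11, -11) = 5/sqrt((-11)**2 + 11**2) = 5/sqrt(121 + 121) = 5/sqrt(242) = 5/(11*sqrt(2)) = (sqrt(2)/22)*5 = 5*sqrt(2)/22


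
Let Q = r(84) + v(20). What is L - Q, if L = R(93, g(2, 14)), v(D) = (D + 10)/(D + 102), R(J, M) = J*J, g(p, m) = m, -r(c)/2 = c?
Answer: 537822/61 ≈ 8816.8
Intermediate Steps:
r(c) = -2*c
R(J, M) = J²
v(D) = (10 + D)/(102 + D)
L = 8649 (L = 93² = 8649)
Q = -10233/61 (Q = -2*84 + (10 + 20)/(102 + 20) = -168 + 30/122 = -168 + (1/122)*30 = -168 + 15/61 = -10233/61 ≈ -167.75)
L - Q = 8649 - 1*(-10233/61) = 8649 + 10233/61 = 537822/61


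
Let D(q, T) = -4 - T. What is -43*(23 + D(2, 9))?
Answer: -430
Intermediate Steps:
-43*(23 + D(2, 9)) = -43*(23 + (-4 - 1*9)) = -43*(23 + (-4 - 9)) = -43*(23 - 13) = -43*10 = -430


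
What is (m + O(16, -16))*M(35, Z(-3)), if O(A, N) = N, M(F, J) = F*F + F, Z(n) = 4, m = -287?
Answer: -381780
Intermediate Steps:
M(F, J) = F + F² (M(F, J) = F² + F = F + F²)
(m + O(16, -16))*M(35, Z(-3)) = (-287 - 16)*(35*(1 + 35)) = -10605*36 = -303*1260 = -381780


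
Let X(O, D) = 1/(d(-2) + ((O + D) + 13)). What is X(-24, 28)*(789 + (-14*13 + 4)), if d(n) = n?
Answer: 611/15 ≈ 40.733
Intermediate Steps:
X(O, D) = 1/(11 + D + O) (X(O, D) = 1/(-2 + ((O + D) + 13)) = 1/(-2 + ((D + O) + 13)) = 1/(-2 + (13 + D + O)) = 1/(11 + D + O))
X(-24, 28)*(789 + (-14*13 + 4)) = (789 + (-14*13 + 4))/(11 + 28 - 24) = (789 + (-182 + 4))/15 = (789 - 178)/15 = (1/15)*611 = 611/15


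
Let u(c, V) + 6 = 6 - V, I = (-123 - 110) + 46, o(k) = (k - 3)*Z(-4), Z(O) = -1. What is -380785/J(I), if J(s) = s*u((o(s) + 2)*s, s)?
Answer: 380785/34969 ≈ 10.889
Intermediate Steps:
o(k) = 3 - k (o(k) = (k - 3)*(-1) = (-3 + k)*(-1) = 3 - k)
I = -187 (I = -233 + 46 = -187)
u(c, V) = -V (u(c, V) = -6 + (6 - V) = -V)
J(s) = -s**2 (J(s) = s*(-s) = -s**2)
-380785/J(I) = -380785/((-1*(-187)**2)) = -380785/((-1*34969)) = -380785/(-34969) = -380785*(-1/34969) = 380785/34969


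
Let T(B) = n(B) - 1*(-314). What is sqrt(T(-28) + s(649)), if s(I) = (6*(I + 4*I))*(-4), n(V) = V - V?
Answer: I*sqrt(77566) ≈ 278.51*I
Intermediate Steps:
n(V) = 0
s(I) = -120*I (s(I) = (6*(5*I))*(-4) = (30*I)*(-4) = -120*I)
T(B) = 314 (T(B) = 0 - 1*(-314) = 0 + 314 = 314)
sqrt(T(-28) + s(649)) = sqrt(314 - 120*649) = sqrt(314 - 77880) = sqrt(-77566) = I*sqrt(77566)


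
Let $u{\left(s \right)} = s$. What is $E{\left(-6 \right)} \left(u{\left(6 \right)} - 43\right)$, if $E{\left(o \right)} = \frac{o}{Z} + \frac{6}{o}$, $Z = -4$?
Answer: $- \frac{37}{2} \approx -18.5$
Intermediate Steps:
$E{\left(o \right)} = \frac{6}{o} - \frac{o}{4}$ ($E{\left(o \right)} = \frac{o}{-4} + \frac{6}{o} = o \left(- \frac{1}{4}\right) + \frac{6}{o} = - \frac{o}{4} + \frac{6}{o} = \frac{6}{o} - \frac{o}{4}$)
$E{\left(-6 \right)} \left(u{\left(6 \right)} - 43\right) = \left(\frac{6}{-6} - - \frac{3}{2}\right) \left(6 - 43\right) = \left(6 \left(- \frac{1}{6}\right) + \frac{3}{2}\right) \left(-37\right) = \left(-1 + \frac{3}{2}\right) \left(-37\right) = \frac{1}{2} \left(-37\right) = - \frac{37}{2}$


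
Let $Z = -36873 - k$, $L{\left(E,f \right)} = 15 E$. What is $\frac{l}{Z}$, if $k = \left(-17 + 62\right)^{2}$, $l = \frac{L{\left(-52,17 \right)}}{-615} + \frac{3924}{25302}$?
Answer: $- \frac{123049}{3362673753} \approx -3.6593 \cdot 10^{-5}$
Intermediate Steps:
$l = \frac{246098}{172897}$ ($l = \frac{15 \left(-52\right)}{-615} + \frac{3924}{25302} = \left(-780\right) \left(- \frac{1}{615}\right) + 3924 \cdot \frac{1}{25302} = \frac{52}{41} + \frac{654}{4217} = \frac{246098}{172897} \approx 1.4234$)
$k = 2025$ ($k = 45^{2} = 2025$)
$Z = -38898$ ($Z = -36873 - 2025 = -38898$)
$\frac{l}{Z} = \frac{246098}{172897 \left(-38898\right)} = \frac{246098}{172897} \left(- \frac{1}{38898}\right) = - \frac{123049}{3362673753}$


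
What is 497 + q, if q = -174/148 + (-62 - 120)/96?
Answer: 877217/1776 ≈ 493.93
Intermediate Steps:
q = -5455/1776 (q = -174*1/148 - 182*1/96 = -87/74 - 91/48 = -5455/1776 ≈ -3.0715)
497 + q = 497 - 5455/1776 = 877217/1776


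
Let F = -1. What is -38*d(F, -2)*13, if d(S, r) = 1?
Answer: -494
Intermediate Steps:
-38*d(F, -2)*13 = -38*1*13 = -38*13 = -494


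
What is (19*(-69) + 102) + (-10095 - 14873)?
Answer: -26177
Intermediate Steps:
(19*(-69) + 102) + (-10095 - 14873) = (-1311 + 102) - 24968 = -1209 - 24968 = -26177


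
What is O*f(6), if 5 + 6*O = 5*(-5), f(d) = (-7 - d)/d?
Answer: 65/6 ≈ 10.833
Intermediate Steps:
f(d) = (-7 - d)/d
O = -5 (O = -⅚ + (5*(-5))/6 = -⅚ + (⅙)*(-25) = -⅚ - 25/6 = -5)
O*f(6) = -5*(-7 - 1*6)/6 = -5*(-7 - 6)/6 = -5*(-13)/6 = -5*(-13/6) = 65/6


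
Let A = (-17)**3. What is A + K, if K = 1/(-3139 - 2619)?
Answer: -28289055/5758 ≈ -4913.0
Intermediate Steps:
K = -1/5758 (K = 1/(-5758) = -1/5758 ≈ -0.00017367)
A = -4913
A + K = -4913 - 1/5758 = -28289055/5758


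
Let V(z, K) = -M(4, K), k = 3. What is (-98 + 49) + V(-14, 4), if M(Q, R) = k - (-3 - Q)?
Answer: -59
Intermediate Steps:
M(Q, R) = 6 + Q (M(Q, R) = 3 - (-3 - Q) = 3 + (3 + Q) = 6 + Q)
V(z, K) = -10 (V(z, K) = -(6 + 4) = -1*10 = -10)
(-98 + 49) + V(-14, 4) = (-98 + 49) - 10 = -49 - 10 = -59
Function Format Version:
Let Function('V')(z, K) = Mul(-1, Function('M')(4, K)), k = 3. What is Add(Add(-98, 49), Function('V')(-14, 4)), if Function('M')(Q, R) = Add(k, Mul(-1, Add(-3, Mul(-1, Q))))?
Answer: -59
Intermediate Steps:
Function('M')(Q, R) = Add(6, Q) (Function('M')(Q, R) = Add(3, Mul(-1, Add(-3, Mul(-1, Q)))) = Add(3, Add(3, Q)) = Add(6, Q))
Function('V')(z, K) = -10 (Function('V')(z, K) = Mul(-1, Add(6, 4)) = Mul(-1, 10) = -10)
Add(Add(-98, 49), Function('V')(-14, 4)) = Add(Add(-98, 49), -10) = Add(-49, -10) = -59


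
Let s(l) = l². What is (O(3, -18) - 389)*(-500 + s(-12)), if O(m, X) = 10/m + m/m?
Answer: 410824/3 ≈ 1.3694e+5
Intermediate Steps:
O(m, X) = 1 + 10/m (O(m, X) = 10/m + 1 = 1 + 10/m)
(O(3, -18) - 389)*(-500 + s(-12)) = ((10 + 3)/3 - 389)*(-500 + (-12)²) = ((⅓)*13 - 389)*(-500 + 144) = (13/3 - 389)*(-356) = -1154/3*(-356) = 410824/3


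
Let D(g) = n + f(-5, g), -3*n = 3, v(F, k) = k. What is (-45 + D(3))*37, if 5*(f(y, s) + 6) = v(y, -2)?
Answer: -9694/5 ≈ -1938.8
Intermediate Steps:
f(y, s) = -32/5 (f(y, s) = -6 + (⅕)*(-2) = -6 - ⅖ = -32/5)
n = -1 (n = -⅓*3 = -1)
D(g) = -37/5 (D(g) = -1 - 32/5 = -37/5)
(-45 + D(3))*37 = (-45 - 37/5)*37 = -262/5*37 = -9694/5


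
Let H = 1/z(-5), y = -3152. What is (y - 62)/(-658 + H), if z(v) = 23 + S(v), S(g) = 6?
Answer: 93206/19081 ≈ 4.8848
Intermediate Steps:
z(v) = 29 (z(v) = 23 + 6 = 29)
H = 1/29 ≈ 0.034483
(y - 62)/(-658 + H) = (-3152 - 62)/(-658 + 1/29) = -3214/(-19081/29) = -3214*(-29/19081) = 93206/19081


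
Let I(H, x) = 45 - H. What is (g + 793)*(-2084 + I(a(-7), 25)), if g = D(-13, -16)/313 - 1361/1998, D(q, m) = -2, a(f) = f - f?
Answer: -1010307358127/625374 ≈ -1.6155e+6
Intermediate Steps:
a(f) = 0
g = -429989/625374 (g = -2/313 - 1361/1998 = -429989/625374 ≈ -0.68757)
(g + 793)*(-2084 + I(a(-7), 25)) = (-429989/625374 + 793)*(-2084 + (45 - 1*0)) = 495491593*(-2084 + (45 + 0))/625374 = 495491593*(-2084 + 45)/625374 = (495491593/625374)*(-2039) = -1010307358127/625374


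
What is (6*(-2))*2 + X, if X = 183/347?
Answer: -8145/347 ≈ -23.473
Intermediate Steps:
X = 183/347 (X = 183*(1/347) = 183/347 ≈ 0.52738)
(6*(-2))*2 + X = (6*(-2))*2 + 183/347 = -12*2 + 183/347 = -24 + 183/347 = -8145/347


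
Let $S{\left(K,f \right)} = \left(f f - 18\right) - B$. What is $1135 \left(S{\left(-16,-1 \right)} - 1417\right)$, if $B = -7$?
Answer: $-1619645$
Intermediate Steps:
$S{\left(K,f \right)} = -11 + f^{2}$ ($S{\left(K,f \right)} = \left(f f - 18\right) - -7 = \left(f^{2} - 18\right) + 7 = \left(-18 + f^{2}\right) + 7 = -11 + f^{2}$)
$1135 \left(S{\left(-16,-1 \right)} - 1417\right) = 1135 \left(\left(-11 + \left(-1\right)^{2}\right) - 1417\right) = 1135 \left(\left(-11 + 1\right) - 1417\right) = 1135 \left(-10 - 1417\right) = 1135 \left(-1427\right) = -1619645$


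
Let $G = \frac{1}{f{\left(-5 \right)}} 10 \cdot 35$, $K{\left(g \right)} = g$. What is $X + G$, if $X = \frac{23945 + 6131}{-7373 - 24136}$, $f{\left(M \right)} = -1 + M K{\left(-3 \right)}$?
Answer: $\frac{757649}{31509} \approx 24.045$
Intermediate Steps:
$f{\left(M \right)} = -1 - 3 M$ ($f{\left(M \right)} = -1 + M \left(-3\right) = -1 - 3 M$)
$G = 25$ ($G = \frac{1}{-1 - -15} \cdot 10 \cdot 35 = \frac{1}{-1 + 15} \cdot 10 \cdot 35 = \frac{1}{14} \cdot 10 \cdot 35 = \frac{5}{7} \cdot 35 = 25$)
$X = - \frac{30076}{31509}$ ($X = \frac{30076}{-31509} = 30076 \left(- \frac{1}{31509}\right) = - \frac{30076}{31509} \approx -0.95452$)
$X + G = - \frac{30076}{31509} + 25 = \frac{757649}{31509}$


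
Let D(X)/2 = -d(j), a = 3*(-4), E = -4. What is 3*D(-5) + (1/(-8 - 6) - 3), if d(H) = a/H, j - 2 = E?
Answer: -547/14 ≈ -39.071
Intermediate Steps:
a = -12
j = -2 (j = 2 - 4 = -2)
d(H) = -12/H
D(X) = -12 (D(X) = 2*(-(-12)/(-2)) = 2*(-(-12)*(-1)/2) = 2*(-1*6) = 2*(-6) = -12)
3*D(-5) + (1/(-8 - 6) - 3) = 3*(-12) + (1/(-8 - 6) - 3) = -36 + (1/(-14) - 3) = -36 + (-1/14 - 3) = -36 - 43/14 = -547/14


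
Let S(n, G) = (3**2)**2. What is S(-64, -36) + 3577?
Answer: 3658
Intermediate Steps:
S(n, G) = 81 (S(n, G) = 9**2 = 81)
S(-64, -36) + 3577 = 81 + 3577 = 3658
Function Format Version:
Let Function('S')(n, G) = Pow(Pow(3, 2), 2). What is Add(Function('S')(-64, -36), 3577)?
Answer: 3658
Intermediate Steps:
Function('S')(n, G) = 81 (Function('S')(n, G) = Pow(9, 2) = 81)
Add(Function('S')(-64, -36), 3577) = Add(81, 3577) = 3658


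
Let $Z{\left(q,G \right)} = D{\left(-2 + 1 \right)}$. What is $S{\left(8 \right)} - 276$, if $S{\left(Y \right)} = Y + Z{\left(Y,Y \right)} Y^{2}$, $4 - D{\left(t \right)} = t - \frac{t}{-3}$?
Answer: $\frac{220}{3} \approx 73.333$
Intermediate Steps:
$D{\left(t \right)} = 4 - \frac{4 t}{3}$ ($D{\left(t \right)} = 4 - \left(t - \frac{t}{-3}\right) = 4 - \left(t - t \left(- \frac{1}{3}\right)\right) = 4 - \left(t - - \frac{t}{3}\right) = 4 - \left(t + \frac{t}{3}\right) = 4 - \frac{4 t}{3}$)
$Z{\left(q,G \right)} = \frac{16}{3}$ ($Z{\left(q,G \right)} = 4 - \frac{4 \left(-2 + 1\right)}{3} = 4 - - \frac{4}{3} = 4 + \frac{4}{3} = \frac{16}{3}$)
$S{\left(Y \right)} = Y + \frac{16 Y^{2}}{3}$
$S{\left(8 \right)} - 276 = \frac{1}{3} \cdot 8 \left(3 + 16 \cdot 8\right) - 276 = \frac{1}{3} \cdot 8 \left(3 + 128\right) - 276 = \frac{1}{3} \cdot 8 \cdot 131 - 276 = \frac{1048}{3} - 276 = \frac{220}{3}$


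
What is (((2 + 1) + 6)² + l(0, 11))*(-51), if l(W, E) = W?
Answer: -4131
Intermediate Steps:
(((2 + 1) + 6)² + l(0, 11))*(-51) = (((2 + 1) + 6)² + 0)*(-51) = ((3 + 6)² + 0)*(-51) = (9² + 0)*(-51) = (81 + 0)*(-51) = 81*(-51) = -4131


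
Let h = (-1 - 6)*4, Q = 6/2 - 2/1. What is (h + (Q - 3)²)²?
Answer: 576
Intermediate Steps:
Q = 1 (Q = 6*(½) - 2*1 = 3 - 2 = 1)
h = -28 (h = -7*4 = -28)
(h + (Q - 3)²)² = (-28 + (1 - 3)²)² = (-28 + (-2)²)² = (-28 + 4)² = (-24)² = 576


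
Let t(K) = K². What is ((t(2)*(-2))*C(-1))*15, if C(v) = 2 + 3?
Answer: -600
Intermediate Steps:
C(v) = 5
((t(2)*(-2))*C(-1))*15 = ((2²*(-2))*5)*15 = ((4*(-2))*5)*15 = -8*5*15 = -40*15 = -600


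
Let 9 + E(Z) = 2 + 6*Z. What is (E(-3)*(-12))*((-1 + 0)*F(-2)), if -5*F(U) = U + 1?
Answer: -60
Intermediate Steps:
F(U) = -⅕ - U/5 (F(U) = -(U + 1)/5 = -(1 + U)/5 = -⅕ - U/5)
E(Z) = -7 + 6*Z (E(Z) = -9 + (2 + 6*Z) = -7 + 6*Z)
(E(-3)*(-12))*((-1 + 0)*F(-2)) = ((-7 + 6*(-3))*(-12))*((-1 + 0)*(-⅕ - ⅕*(-2))) = ((-7 - 18)*(-12))*(-(-⅕ + ⅖)) = (-25*(-12))*(-1*⅕) = 300*(-⅕) = -60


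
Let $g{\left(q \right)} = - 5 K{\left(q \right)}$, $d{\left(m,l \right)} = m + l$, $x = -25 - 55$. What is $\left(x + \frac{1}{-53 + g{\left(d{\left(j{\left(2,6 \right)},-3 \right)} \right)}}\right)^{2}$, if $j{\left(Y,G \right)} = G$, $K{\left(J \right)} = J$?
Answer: $\frac{29604481}{4624} \approx 6402.4$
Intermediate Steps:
$x = -80$ ($x = -25 - 55 = -80$)
$d{\left(m,l \right)} = l + m$
$g{\left(q \right)} = - 5 q$
$\left(x + \frac{1}{-53 + g{\left(d{\left(j{\left(2,6 \right)},-3 \right)} \right)}}\right)^{2} = \left(-80 + \frac{1}{-53 - 5 \left(-3 + 6\right)}\right)^{2} = \left(-80 + \frac{1}{-53 - 15}\right)^{2} = \left(-80 + \frac{1}{-68}\right)^{2} = \left(-80 - \frac{1}{68}\right)^{2} = \left(- \frac{5441}{68}\right)^{2} = \frac{29604481}{4624}$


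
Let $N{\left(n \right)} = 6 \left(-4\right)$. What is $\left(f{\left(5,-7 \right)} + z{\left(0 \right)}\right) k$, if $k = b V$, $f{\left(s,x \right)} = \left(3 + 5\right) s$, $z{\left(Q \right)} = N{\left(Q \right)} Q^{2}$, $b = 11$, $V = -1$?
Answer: $-440$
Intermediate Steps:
$N{\left(n \right)} = -24$
$z{\left(Q \right)} = - 24 Q^{2}$
$f{\left(s,x \right)} = 8 s$
$k = -11$ ($k = 11 \left(-1\right) = -11$)
$\left(f{\left(5,-7 \right)} + z{\left(0 \right)}\right) k = \left(8 \cdot 5 - 24 \cdot 0^{2}\right) \left(-11\right) = \left(40 - 0\right) \left(-11\right) = \left(40 + 0\right) \left(-11\right) = 40 \left(-11\right) = -440$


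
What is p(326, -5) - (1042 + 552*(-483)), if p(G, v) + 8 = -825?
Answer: 264741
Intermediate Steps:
p(G, v) = -833 (p(G, v) = -8 - 825 = -833)
p(326, -5) - (1042 + 552*(-483)) = -833 - (1042 + 552*(-483)) = -833 - (1042 - 266616) = -833 - 1*(-265574) = -833 + 265574 = 264741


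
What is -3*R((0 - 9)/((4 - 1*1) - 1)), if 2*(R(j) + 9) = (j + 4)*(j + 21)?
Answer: 315/8 ≈ 39.375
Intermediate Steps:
R(j) = -9 + (4 + j)*(21 + j)/2 (R(j) = -9 + ((j + 4)*(j + 21))/2 = -9 + ((4 + j)*(21 + j))/2 = -9 + (4 + j)*(21 + j)/2)
-3*R((0 - 9)/((4 - 1*1) - 1)) = -3*(33 + ((0 - 9)/((4 - 1*1) - 1))**2/2 + 25*((0 - 9)/((4 - 1*1) - 1))/2) = -3*(33 + (-9/((4 - 1) - 1))**2/2 + 25*(-9/((4 - 1) - 1))/2) = -3*(33 + (-9/(3 - 1))**2/2 + 25*(-9/(3 - 1))/2) = -3*(33 + (-9/2)**2/2 + 25*(-9/2)/2) = -3*(33 + (-9*1/2)**2/2 + 25*(-9*1/2)/2) = -3*(33 + (-9/2)**2/2 + (25/2)*(-9/2)) = -3*(33 + (1/2)*(81/4) - 225/4) = -3*(33 + 81/8 - 225/4) = -3*(-105/8) = 315/8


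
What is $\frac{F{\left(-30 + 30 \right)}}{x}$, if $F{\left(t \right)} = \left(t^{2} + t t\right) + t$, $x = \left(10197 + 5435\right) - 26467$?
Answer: $0$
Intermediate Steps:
$x = -10835$ ($x = 15632 - 26467 = -10835$)
$F{\left(t \right)} = t + 2 t^{2}$ ($F{\left(t \right)} = \left(t^{2} + t^{2}\right) + t = 2 t^{2} + t = t + 2 t^{2}$)
$\frac{F{\left(-30 + 30 \right)}}{x} = \frac{\left(-30 + 30\right) \left(1 + 2 \left(-30 + 30\right)\right)}{-10835} = 0 \left(1 + 2 \cdot 0\right) \left(- \frac{1}{10835}\right) = 0 \left(1 + 0\right) \left(- \frac{1}{10835}\right) = 0 \cdot 1 \left(- \frac{1}{10835}\right) = 0 \left(- \frac{1}{10835}\right) = 0$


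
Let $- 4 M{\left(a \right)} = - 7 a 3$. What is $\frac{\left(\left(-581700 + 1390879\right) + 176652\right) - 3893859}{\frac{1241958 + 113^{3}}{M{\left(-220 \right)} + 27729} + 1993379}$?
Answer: $- \frac{77277936072}{52974738401} \approx -1.4588$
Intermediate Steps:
$M{\left(a \right)} = \frac{21 a}{4}$ ($M{\left(a \right)} = - \frac{- 7 a 3}{4} = - \frac{\left(-21\right) a}{4} = \frac{21 a}{4}$)
$\frac{\left(\left(-581700 + 1390879\right) + 176652\right) - 3893859}{\frac{1241958 + 113^{3}}{M{\left(-220 \right)} + 27729} + 1993379} = \frac{\left(\left(-581700 + 1390879\right) + 176652\right) - 3893859}{\frac{1241958 + 113^{3}}{\frac{21}{4} \left(-220\right) + 27729} + 1993379} = \frac{\left(809179 + 176652\right) - 3893859}{\frac{1241958 + 1442897}{-1155 + 27729} + 1993379} = \frac{985831 - 3893859}{\frac{2684855}{26574} + 1993379} = - \frac{2908028}{2684855 \cdot \frac{1}{26574} + 1993379} = - \frac{2908028}{\frac{2684855}{26574} + 1993379} = - \frac{2908028}{\frac{52974738401}{26574}} = \left(-2908028\right) \frac{26574}{52974738401} = - \frac{77277936072}{52974738401}$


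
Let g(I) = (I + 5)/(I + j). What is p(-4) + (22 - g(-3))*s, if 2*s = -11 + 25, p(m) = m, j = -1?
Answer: 307/2 ≈ 153.50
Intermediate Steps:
s = 7 (s = (-11 + 25)/2 = (½)*14 = 7)
g(I) = (5 + I)/(-1 + I) (g(I) = (I + 5)/(I - 1) = (5 + I)/(-1 + I))
p(-4) + (22 - g(-3))*s = -4 + (22 - (5 - 3)/(-1 - 3))*7 = -4 + (22 - 2/(-4))*7 = -4 + (22 - (-1)*2/4)*7 = -4 + (22 - 1*(-½))*7 = -4 + (22 + ½)*7 = -4 + (45/2)*7 = -4 + 315/2 = 307/2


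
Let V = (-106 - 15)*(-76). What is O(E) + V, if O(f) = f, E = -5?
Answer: 9191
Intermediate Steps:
V = 9196 (V = -121*(-76) = 9196)
O(E) + V = -5 + 9196 = 9191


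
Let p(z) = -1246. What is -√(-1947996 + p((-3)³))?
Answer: -I*√1949242 ≈ -1396.2*I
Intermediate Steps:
-√(-1947996 + p((-3)³)) = -√(-1947996 - 1246) = -√(-1949242) = -I*√1949242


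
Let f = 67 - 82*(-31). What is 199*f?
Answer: 519191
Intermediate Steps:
f = 2609 (f = 67 + 2542 = 2609)
199*f = 199*2609 = 519191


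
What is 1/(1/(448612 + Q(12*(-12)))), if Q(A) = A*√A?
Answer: 448612 - 1728*I ≈ 4.4861e+5 - 1728.0*I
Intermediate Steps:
Q(A) = A^(3/2)
1/(1/(448612 + Q(12*(-12)))) = 1/(1/(448612 + (12*(-12))^(3/2))) = 1/(1/(448612 + (-144)^(3/2))) = 1/(1/(448612 - 1728*I)) = 1/((448612 + 1728*I)/201255712528) = 448612 - 1728*I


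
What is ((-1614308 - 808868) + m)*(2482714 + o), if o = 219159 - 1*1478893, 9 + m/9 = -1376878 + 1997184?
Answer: 3864001641060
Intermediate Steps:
m = 5582673 (m = -81 + 9*(-1376878 + 1997184) = -81 + 9*620306 = -81 + 5582754 = 5582673)
o = -1259734 (o = 219159 - 1478893 = -1259734)
((-1614308 - 808868) + m)*(2482714 + o) = ((-1614308 - 808868) + 5582673)*(2482714 - 1259734) = (-2423176 + 5582673)*1222980 = 3159497*1222980 = 3864001641060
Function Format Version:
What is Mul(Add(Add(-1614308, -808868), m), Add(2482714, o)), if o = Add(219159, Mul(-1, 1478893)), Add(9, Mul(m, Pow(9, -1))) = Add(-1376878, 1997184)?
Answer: 3864001641060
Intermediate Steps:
m = 5582673 (m = Add(-81, Mul(9, Add(-1376878, 1997184))) = Add(-81, Mul(9, 620306)) = Add(-81, 5582754) = 5582673)
o = -1259734 (o = Add(219159, -1478893) = -1259734)
Mul(Add(Add(-1614308, -808868), m), Add(2482714, o)) = Mul(Add(Add(-1614308, -808868), 5582673), Add(2482714, -1259734)) = Mul(Add(-2423176, 5582673), 1222980) = Mul(3159497, 1222980) = 3864001641060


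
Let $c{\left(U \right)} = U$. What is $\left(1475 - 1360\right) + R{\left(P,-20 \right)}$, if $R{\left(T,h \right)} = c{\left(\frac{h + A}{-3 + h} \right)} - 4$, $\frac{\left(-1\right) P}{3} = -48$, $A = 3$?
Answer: $\frac{2570}{23} \approx 111.74$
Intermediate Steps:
$P = 144$ ($P = \left(-3\right) \left(-48\right) = 144$)
$R{\left(T,h \right)} = -4 + \frac{3 + h}{-3 + h}$ ($R{\left(T,h \right)} = \frac{h + 3}{-3 + h} - 4 = \frac{3 + h}{-3 + h} - 4 = -4 + \frac{3 + h}{-3 + h}$)
$\left(1475 - 1360\right) + R{\left(P,-20 \right)} = \left(1475 - 1360\right) + \frac{3 \left(5 - -20\right)}{-3 - 20} = 115 + \frac{3 \left(5 + 20\right)}{-23} = 115 + 3 \left(- \frac{1}{23}\right) 25 = 115 - \frac{75}{23} = \frac{2570}{23}$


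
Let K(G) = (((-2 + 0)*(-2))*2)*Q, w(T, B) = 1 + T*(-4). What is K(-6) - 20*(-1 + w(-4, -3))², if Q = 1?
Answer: -5112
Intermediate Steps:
w(T, B) = 1 - 4*T
K(G) = 8 (K(G) = (((-2 + 0)*(-2))*2)*1 = (-2*(-2)*2)*1 = (4*2)*1 = 8*1 = 8)
K(-6) - 20*(-1 + w(-4, -3))² = 8 - 20*(-1 + (1 - 4*(-4)))² = 8 - 20*(-1 + (1 + 16))² = 8 - 20*(-1 + 17)² = 8 - 20*16² = 8 - 20*256 = 8 - 5120 = -5112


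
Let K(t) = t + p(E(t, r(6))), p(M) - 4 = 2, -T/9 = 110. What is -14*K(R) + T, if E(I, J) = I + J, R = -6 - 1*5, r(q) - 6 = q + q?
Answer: -920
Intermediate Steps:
T = -990 (T = -9*110 = -990)
r(q) = 6 + 2*q (r(q) = 6 + (q + q) = 6 + 2*q)
R = -11 (R = -6 - 5 = -11)
p(M) = 6 (p(M) = 4 + 2 = 6)
K(t) = 6 + t (K(t) = t + 6 = 6 + t)
-14*K(R) + T = -14*(6 - 11) - 990 = -14*(-5) - 990 = 70 - 990 = -920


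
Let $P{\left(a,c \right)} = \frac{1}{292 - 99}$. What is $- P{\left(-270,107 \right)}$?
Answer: $- \frac{1}{193} \approx -0.0051813$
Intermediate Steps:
$P{\left(a,c \right)} = \frac{1}{193}$
$- P{\left(-270,107 \right)} = \left(-1\right) \frac{1}{193} = - \frac{1}{193}$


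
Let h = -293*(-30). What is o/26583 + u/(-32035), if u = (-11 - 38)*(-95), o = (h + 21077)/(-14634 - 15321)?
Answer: -741540853084/5101854152355 ≈ -0.14535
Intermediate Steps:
h = 8790
o = -29867/29955 (o = (8790 + 21077)/(-14634 - 15321) = 29867/(-29955) = 29867*(-1/29955) = -29867/29955 ≈ -0.99706)
u = 4655 (u = -49*(-95) = 4655)
o/26583 + u/(-32035) = -29867/29955/26583 + 4655/(-32035) = -29867/29955*1/26583 + 4655*(-1/32035) = -29867/796293765 - 931/6407 = -741540853084/5101854152355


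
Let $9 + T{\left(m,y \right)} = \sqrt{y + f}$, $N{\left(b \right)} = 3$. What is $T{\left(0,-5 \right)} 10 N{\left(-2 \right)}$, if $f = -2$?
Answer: $-270 + 30 i \sqrt{7} \approx -270.0 + 79.373 i$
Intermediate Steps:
$T{\left(m,y \right)} = -9 + \sqrt{-2 + y}$ ($T{\left(m,y \right)} = -9 + \sqrt{y - 2} = -9 + \sqrt{-2 + y}$)
$T{\left(0,-5 \right)} 10 N{\left(-2 \right)} = \left(-9 + \sqrt{-2 - 5}\right) 10 \cdot 3 = \left(-9 + \sqrt{-7}\right) 10 \cdot 3 = \left(-9 + i \sqrt{7}\right) 10 \cdot 3 = \left(-90 + 10 i \sqrt{7}\right) 3 = -270 + 30 i \sqrt{7}$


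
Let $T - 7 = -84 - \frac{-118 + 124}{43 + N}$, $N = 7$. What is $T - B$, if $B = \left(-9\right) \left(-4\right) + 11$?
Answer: $- \frac{3103}{25} \approx -124.12$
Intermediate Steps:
$B = 47$ ($B = 36 + 11 = 47$)
$T = - \frac{1928}{25}$ ($T = 7 - \left(84 + \frac{-118 + 124}{43 + 7}\right) = 7 - \left(84 + \frac{6}{50}\right) = 7 - \left(84 + 6 \cdot \frac{1}{50}\right) = 7 - \frac{2103}{25} = - \frac{1928}{25} \approx -77.12$)
$T - B = - \frac{1928}{25} - 47 = - \frac{3103}{25}$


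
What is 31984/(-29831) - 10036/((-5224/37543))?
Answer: 2809900818493/38959286 ≈ 72124.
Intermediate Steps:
31984/(-29831) - 10036/((-5224/37543)) = 31984*(-1/29831) - 10036/((-5224*1/37543)) = -31984/29831 - 10036/(-5224/37543) = -31984/29831 - 10036*(-37543/5224) = -31984/29831 + 94195387/1306 = 2809900818493/38959286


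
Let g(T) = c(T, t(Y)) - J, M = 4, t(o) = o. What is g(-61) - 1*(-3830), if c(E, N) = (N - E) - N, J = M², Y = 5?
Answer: 3875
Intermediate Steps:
J = 16 (J = 4² = 16)
c(E, N) = -E
g(T) = -16 - T (g(T) = -T - 1*16 = -T - 16 = -16 - T)
g(-61) - 1*(-3830) = (-16 - 1*(-61)) - 1*(-3830) = (-16 + 61) + 3830 = 45 + 3830 = 3875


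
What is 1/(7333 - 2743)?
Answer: 1/4590 ≈ 0.00021786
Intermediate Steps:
1/(7333 - 2743) = 1/4590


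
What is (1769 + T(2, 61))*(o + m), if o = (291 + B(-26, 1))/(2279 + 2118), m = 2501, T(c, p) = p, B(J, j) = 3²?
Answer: 20124870510/4397 ≈ 4.5770e+6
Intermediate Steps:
B(J, j) = 9
o = 300/4397 (o = (291 + 9)/(2279 + 2118) = 300/4397 ≈ 0.068228)
(1769 + T(2, 61))*(o + m) = (1769 + 61)*(300/4397 + 2501) = 1830*(10997197/4397) = 20124870510/4397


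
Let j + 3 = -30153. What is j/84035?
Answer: -4308/12005 ≈ -0.35885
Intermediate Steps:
j = -30156 (j = -3 - 30153 = -30156)
j/84035 = -30156/84035 = -30156*1/84035 = -4308/12005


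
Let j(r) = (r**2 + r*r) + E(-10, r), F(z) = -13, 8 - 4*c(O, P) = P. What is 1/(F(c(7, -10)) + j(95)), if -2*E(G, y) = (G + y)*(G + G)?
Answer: 1/18887 ≈ 5.2946e-5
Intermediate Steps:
c(O, P) = 2 - P/4
E(G, y) = -G*(G + y) (E(G, y) = -(G + y)*(G + G)/2 = -(G + y)*2*G/2 = -G*(G + y))
j(r) = -100 + 2*r**2 + 10*r (j(r) = (r**2 + r*r) - 1*(-10)*(-10 + r) = (r**2 + r**2) + (-100 + 10*r) = 2*r**2 + (-100 + 10*r) = -100 + 2*r**2 + 10*r)
1/(F(c(7, -10)) + j(95)) = 1/(-13 + (-100 + 2*95**2 + 10*95)) = 1/(-13 + (-100 + 2*9025 + 950)) = 1/(-13 + (-100 + 18050 + 950)) = 1/(-13 + 18900) = 1/18887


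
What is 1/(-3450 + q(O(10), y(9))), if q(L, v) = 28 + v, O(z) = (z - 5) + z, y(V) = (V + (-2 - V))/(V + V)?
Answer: -9/30799 ≈ -0.00029222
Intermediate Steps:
y(V) = -1/V (y(V) = -2*1/(2*V) = -1/V)
O(z) = -5 + 2*z (O(z) = (-5 + z) + z = -5 + 2*z)
1/(-3450 + q(O(10), y(9))) = 1/(-3450 + (28 - 1/9)) = 1/(-3450 + 251/9) = 1/(-30799/9) = -9/30799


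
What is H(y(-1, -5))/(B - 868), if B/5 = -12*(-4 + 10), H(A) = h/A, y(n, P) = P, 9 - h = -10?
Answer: 19/6140 ≈ 0.0030945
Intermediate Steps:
h = 19 (h = 9 - 1*(-10) = 9 + 10 = 19)
H(A) = 19/A
B = -360 (B = 5*(-12*(-4 + 10)) = 5*(-12*6) = 5*(-72) = -360)
H(y(-1, -5))/(B - 868) = (19/(-5))/(-360 - 868) = (19*(-⅕))/(-1228) = -19/5*(-1/1228) = 19/6140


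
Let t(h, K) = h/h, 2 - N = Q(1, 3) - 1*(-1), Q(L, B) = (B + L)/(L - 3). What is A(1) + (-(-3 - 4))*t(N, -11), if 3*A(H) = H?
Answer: 22/3 ≈ 7.3333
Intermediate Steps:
A(H) = H/3
Q(L, B) = (B + L)/(-3 + L)
N = 3 (N = 2 - ((3 + 1)/(-3 + 1) - 1*(-1)) = 2 - (4/(-2) + 1) = 2 - (-½*4 + 1) = 2 - (-2 + 1) = 2 - 1*(-1) = 2 + 1 = 3)
t(h, K) = 1
A(1) + (-(-3 - 4))*t(N, -11) = (⅓)*1 - (-3 - 4)*1 = ⅓ - 1*(-7)*1 = ⅓ + 7*1 = ⅓ + 7 = 22/3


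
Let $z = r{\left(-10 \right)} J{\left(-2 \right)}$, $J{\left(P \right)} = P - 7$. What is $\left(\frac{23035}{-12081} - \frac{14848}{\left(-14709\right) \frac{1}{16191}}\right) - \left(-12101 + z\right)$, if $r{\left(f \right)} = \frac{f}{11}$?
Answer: $\frac{18527184138844}{651564573} \approx 28435.0$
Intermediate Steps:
$r{\left(f \right)} = \frac{f}{11}$ ($r{\left(f \right)} = f \frac{1}{11} = \frac{f}{11}$)
$J{\left(P \right)} = -7 + P$
$z = \frac{90}{11}$ ($z = \frac{1}{11} \left(-10\right) \left(-7 - 2\right) = \left(- \frac{10}{11}\right) \left(-9\right) = \frac{90}{11} \approx 8.1818$)
$\left(\frac{23035}{-12081} - \frac{14848}{\left(-14709\right) \frac{1}{16191}}\right) - \left(-12101 + z\right) = \left(\frac{23035}{-12081} - \frac{14848}{\left(-14709\right) \frac{1}{16191}}\right) - \left(-12101 + \frac{90}{11}\right) = \left(23035 \left(- \frac{1}{12081}\right) - \frac{14848}{\left(-14709\right) \frac{1}{16191}}\right) - - \frac{133021}{11} = \left(- \frac{23035}{12081} - \frac{14848}{- \frac{4903}{5397}}\right) + \frac{133021}{11} = \left(- \frac{23035}{12081} - - \frac{80134656}{4903}\right) + \frac{133021}{11} = \left(- \frac{23035}{12081} + \frac{80134656}{4903}\right) + \frac{133021}{11} = \frac{967993838531}{59233143} + \frac{133021}{11} = \frac{18527184138844}{651564573}$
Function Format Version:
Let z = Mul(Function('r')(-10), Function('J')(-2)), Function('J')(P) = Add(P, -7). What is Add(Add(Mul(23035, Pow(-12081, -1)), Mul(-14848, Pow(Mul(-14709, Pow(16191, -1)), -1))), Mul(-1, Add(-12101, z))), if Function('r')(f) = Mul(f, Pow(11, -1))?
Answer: Rational(18527184138844, 651564573) ≈ 28435.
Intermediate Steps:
Function('r')(f) = Mul(Rational(1, 11), f) (Function('r')(f) = Mul(f, Rational(1, 11)) = Mul(Rational(1, 11), f))
Function('J')(P) = Add(-7, P)
z = Rational(90, 11) (z = Mul(Mul(Rational(1, 11), -10), Add(-7, -2)) = Mul(Rational(-10, 11), -9) = Rational(90, 11) ≈ 8.1818)
Add(Add(Mul(23035, Pow(-12081, -1)), Mul(-14848, Pow(Mul(-14709, Pow(16191, -1)), -1))), Mul(-1, Add(-12101, z))) = Add(Add(Mul(23035, Pow(-12081, -1)), Mul(-14848, Pow(Mul(-14709, Pow(16191, -1)), -1))), Mul(-1, Add(-12101, Rational(90, 11)))) = Add(Add(Mul(23035, Rational(-1, 12081)), Mul(-14848, Pow(Mul(-14709, Rational(1, 16191)), -1))), Mul(-1, Rational(-133021, 11))) = Add(Add(Rational(-23035, 12081), Mul(-14848, Pow(Rational(-4903, 5397), -1))), Rational(133021, 11)) = Add(Add(Rational(-23035, 12081), Mul(-14848, Rational(-5397, 4903))), Rational(133021, 11)) = Add(Add(Rational(-23035, 12081), Rational(80134656, 4903)), Rational(133021, 11)) = Add(Rational(967993838531, 59233143), Rational(133021, 11)) = Rational(18527184138844, 651564573)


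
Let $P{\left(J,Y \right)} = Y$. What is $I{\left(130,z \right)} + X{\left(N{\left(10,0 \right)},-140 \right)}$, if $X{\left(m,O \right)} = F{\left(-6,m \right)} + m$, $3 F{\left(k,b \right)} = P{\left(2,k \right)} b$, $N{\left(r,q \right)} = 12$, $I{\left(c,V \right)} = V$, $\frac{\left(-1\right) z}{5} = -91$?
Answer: $443$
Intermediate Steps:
$z = 455$ ($z = \left(-5\right) \left(-91\right) = 455$)
$F{\left(k,b \right)} = \frac{b k}{3}$ ($F{\left(k,b \right)} = \frac{k b}{3} = \frac{b k}{3}$)
$X{\left(m,O \right)} = - m$ ($X{\left(m,O \right)} = \frac{1}{3} m \left(-6\right) + m = - 2 m + m = - m$)
$I{\left(130,z \right)} + X{\left(N{\left(10,0 \right)},-140 \right)} = 455 - 12 = 443$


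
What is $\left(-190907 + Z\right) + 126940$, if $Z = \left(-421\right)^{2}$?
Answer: $113274$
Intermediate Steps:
$Z = 177241$
$\left(-190907 + Z\right) + 126940 = \left(-190907 + 177241\right) + 126940 = -13666 + 126940 = 113274$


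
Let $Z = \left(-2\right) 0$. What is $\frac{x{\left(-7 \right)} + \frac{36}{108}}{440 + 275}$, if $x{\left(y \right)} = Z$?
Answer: $\frac{1}{2145} \approx 0.0004662$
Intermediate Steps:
$Z = 0$
$x{\left(y \right)} = 0$
$\frac{x{\left(-7 \right)} + \frac{36}{108}}{440 + 275} = \frac{0 + \frac{36}{108}}{440 + 275} = \frac{0 + 36 \cdot \frac{1}{108}}{715} = \left(0 + \frac{1}{3}\right) \frac{1}{715} = \frac{1}{3} \cdot \frac{1}{715} = \frac{1}{2145}$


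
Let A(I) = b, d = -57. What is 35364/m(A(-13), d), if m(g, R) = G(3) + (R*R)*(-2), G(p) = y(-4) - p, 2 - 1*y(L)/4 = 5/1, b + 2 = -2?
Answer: -11788/2171 ≈ -5.4298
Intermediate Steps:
b = -4 (b = -2 - 2 = -4)
y(L) = -12 (y(L) = 8 - 20/1 = 8 - 20 = -12)
A(I) = -4
G(p) = -12 - p
m(g, R) = -15 - 2*R**2 (m(g, R) = (-12 - 1*3) + (R*R)*(-2) = (-12 - 3) + R**2*(-2) = -15 - 2*R**2)
35364/m(A(-13), d) = 35364/(-15 - 2*(-57)**2) = 35364/(-15 - 2*3249) = 35364/(-15 - 6498) = 35364/(-6513) = 35364*(-1/6513) = -11788/2171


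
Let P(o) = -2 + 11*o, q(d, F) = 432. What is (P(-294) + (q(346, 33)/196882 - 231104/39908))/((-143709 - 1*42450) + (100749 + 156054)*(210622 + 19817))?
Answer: -530651560906/9686780241050482801 ≈ -5.4781e-8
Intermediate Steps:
(P(-294) + (q(346, 33)/196882 - 231104/39908))/((-143709 - 1*42450) + (100749 + 156054)*(210622 + 19817)) = ((-2 + 11*(-294)) + (432/196882 - 231104/39908))/((-143709 - 1*42450) + (100749 + 156054)*(210622 + 19817)) = ((-2 - 3234) + (432*(1/196882) - 231104*1/39908))/((-143709 - 42450) + 256803*230439) = (-3236 + (216/98441 - 57776/9977))/(-186159 + 59177426517) = (-3236 - 5685372184/982145857)/59177240358 = -3183909365436/982145857*1/59177240358 = -530651560906/9686780241050482801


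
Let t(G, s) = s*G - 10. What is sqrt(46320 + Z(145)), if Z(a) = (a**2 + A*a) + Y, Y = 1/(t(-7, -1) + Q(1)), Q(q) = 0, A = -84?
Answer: sqrt(496482)/3 ≈ 234.87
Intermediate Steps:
t(G, s) = -10 + G*s (t(G, s) = G*s - 10 = -10 + G*s)
Y = -1/3 (Y = 1/((-10 - 7*(-1)) + 0) = 1/((-10 + 7) + 0) = 1/(-3 + 0) = 1/(-3) = -1/3 ≈ -0.33333)
Z(a) = -1/3 + a**2 - 84*a (Z(a) = (a**2 - 84*a) - 1/3 = -1/3 + a**2 - 84*a)
sqrt(46320 + Z(145)) = sqrt(46320 + (-1/3 + 145**2 - 84*145)) = sqrt(46320 + (-1/3 + 21025 - 12180)) = sqrt(46320 + 26534/3) = sqrt(165494/3) = sqrt(496482)/3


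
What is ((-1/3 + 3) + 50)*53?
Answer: 8374/3 ≈ 2791.3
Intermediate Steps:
((-1/3 + 3) + 50)*53 = (8/3 + 50)*53 = (158/3)*53 = 8374/3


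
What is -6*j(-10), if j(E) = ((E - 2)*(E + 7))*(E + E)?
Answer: 4320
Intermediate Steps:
j(E) = 2*E*(-2 + E)*(7 + E) (j(E) = ((-2 + E)*(7 + E))*(2*E) = 2*E*(-2 + E)*(7 + E))
-6*j(-10) = -12*(-10)*(-14 + (-10)**2 + 5*(-10)) = -12*(-10)*(-14 + 100 - 50) = -12*(-10)*36 = -6*(-720) = 4320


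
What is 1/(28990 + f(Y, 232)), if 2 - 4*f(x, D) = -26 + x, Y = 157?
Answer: 4/115831 ≈ 3.4533e-5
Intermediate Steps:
f(x, D) = 7 - x/4 (f(x, D) = 1/2 - (-26 + x)/4 = 1/2 + (13/2 - x/4) = 7 - x/4)
1/(28990 + f(Y, 232)) = 1/(28990 + (7 - 1/4*157)) = 1/(28990 + (7 - 157/4)) = 1/(28990 - 129/4) = 1/(115831/4) = 4/115831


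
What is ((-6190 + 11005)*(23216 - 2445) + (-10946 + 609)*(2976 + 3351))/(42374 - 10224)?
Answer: 17305083/16075 ≈ 1076.5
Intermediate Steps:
((-6190 + 11005)*(23216 - 2445) + (-10946 + 609)*(2976 + 3351))/(42374 - 10224) = (4815*20771 - 10337*6327)/32150 = (100012365 - 65402199)*(1/32150) = 34610166*(1/32150) = 17305083/16075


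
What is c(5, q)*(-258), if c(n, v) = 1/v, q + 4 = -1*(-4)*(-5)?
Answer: 43/4 ≈ 10.750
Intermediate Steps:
q = -24 (q = -4 - 1*(-4)*(-5) = -4 + 4*(-5) = -4 - 20 = -24)
c(5, q)*(-258) = -258/(-24) = -1/24*(-258) = 43/4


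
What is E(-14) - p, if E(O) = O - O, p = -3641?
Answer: 3641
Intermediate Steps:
E(O) = 0
E(-14) - p = 0 - 1*(-3641) = 0 + 3641 = 3641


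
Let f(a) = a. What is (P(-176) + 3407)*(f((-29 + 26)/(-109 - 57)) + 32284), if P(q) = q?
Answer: 17315403957/166 ≈ 1.0431e+8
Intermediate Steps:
(P(-176) + 3407)*(f((-29 + 26)/(-109 - 57)) + 32284) = (-176 + 3407)*((-29 + 26)/(-109 - 57) + 32284) = 3231*(-3/(-166) + 32284) = 3231*(-3*(-1/166) + 32284) = 3231*(3/166 + 32284) = 3231*(5359147/166) = 17315403957/166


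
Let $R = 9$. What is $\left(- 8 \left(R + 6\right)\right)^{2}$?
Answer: $14400$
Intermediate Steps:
$\left(- 8 \left(R + 6\right)\right)^{2} = \left(- 8 \left(9 + 6\right)\right)^{2} = \left(\left(-8\right) 15\right)^{2} = \left(-120\right)^{2} = 14400$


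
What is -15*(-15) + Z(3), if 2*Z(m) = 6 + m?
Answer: 459/2 ≈ 229.50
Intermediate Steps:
Z(m) = 3 + m/2 (Z(m) = (6 + m)/2 = 3 + m/2)
-15*(-15) + Z(3) = -15*(-15) + (3 + (½)*3) = 225 + (3 + 3/2) = 225 + 9/2 = 459/2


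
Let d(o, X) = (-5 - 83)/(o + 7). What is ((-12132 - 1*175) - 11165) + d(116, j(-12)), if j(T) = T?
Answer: -2887144/123 ≈ -23473.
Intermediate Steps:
d(o, X) = -88/(7 + o)
((-12132 - 1*175) - 11165) + d(116, j(-12)) = ((-12132 - 1*175) - 11165) - 88/(7 + 116) = ((-12132 - 175) - 11165) - 88/123 = (-12307 - 11165) - 88*1/123 = -23472 - 88/123 = -2887144/123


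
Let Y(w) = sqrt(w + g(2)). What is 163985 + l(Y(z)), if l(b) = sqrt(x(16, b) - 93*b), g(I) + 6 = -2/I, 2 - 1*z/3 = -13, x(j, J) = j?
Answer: 163985 + sqrt(16 - 93*sqrt(38)) ≈ 1.6399e+5 + 23.607*I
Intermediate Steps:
z = 45 (z = 6 - 3*(-13) = 6 + 39 = 45)
g(I) = -6 - 2/I
Y(w) = sqrt(-7 + w) (Y(w) = sqrt(w + (-6 - 2/2)) = sqrt(w + (-6 - 2*1/2)) = sqrt(w + (-6 - 1)) = sqrt(w - 7) = sqrt(-7 + w))
l(b) = sqrt(16 - 93*b)
163985 + l(Y(z)) = 163985 + sqrt(16 - 93*sqrt(-7 + 45)) = 163985 + sqrt(16 - 93*sqrt(38))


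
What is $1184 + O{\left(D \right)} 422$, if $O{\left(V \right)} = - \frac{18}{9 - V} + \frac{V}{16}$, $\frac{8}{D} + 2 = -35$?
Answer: $\frac{4467653}{12617} \approx 354.1$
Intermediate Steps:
$D = - \frac{8}{37}$ ($D = \frac{8}{-2 - 35} = \frac{8}{-37} = 8 \left(- \frac{1}{37}\right) = - \frac{8}{37} \approx -0.21622$)
$O{\left(V \right)} = - \frac{18}{9 - V} + \frac{V}{16}$ ($O{\left(V \right)} = - \frac{18}{9 - V} + V \frac{1}{16} = - \frac{18}{9 - V} + \frac{V}{16}$)
$1184 + O{\left(D \right)} 422 = 1184 + \frac{288 + \left(- \frac{8}{37}\right)^{2} - - \frac{72}{37}}{16 \left(-9 - \frac{8}{37}\right)} 422 = 1184 + \frac{288 + \frac{64}{1369} + \frac{72}{37}}{16 \left(- \frac{341}{37}\right)} 422 = 1184 + \frac{1}{16} \left(- \frac{37}{341}\right) \frac{397000}{1369} \cdot 422 = 1184 - \frac{10470875}{12617} = \frac{4467653}{12617}$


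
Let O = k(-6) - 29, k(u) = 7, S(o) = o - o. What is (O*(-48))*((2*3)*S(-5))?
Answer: 0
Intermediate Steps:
S(o) = 0
O = -22 (O = 7 - 29 = -22)
(O*(-48))*((2*3)*S(-5)) = (-22*(-48))*((2*3)*0) = 1056*(6*0) = 1056*0 = 0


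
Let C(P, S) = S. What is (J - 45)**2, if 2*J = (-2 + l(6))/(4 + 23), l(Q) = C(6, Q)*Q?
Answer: 1435204/729 ≈ 1968.7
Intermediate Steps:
l(Q) = Q**2 (l(Q) = Q*Q = Q**2)
J = 17/27 (J = ((-2 + 6**2)/(4 + 23))/2 = ((-2 + 36)/27)/2 = (34*(1/27))/2 = (1/2)*(34/27) = 17/27 ≈ 0.62963)
(J - 45)**2 = (17/27 - 45)**2 = (-1198/27)**2 = 1435204/729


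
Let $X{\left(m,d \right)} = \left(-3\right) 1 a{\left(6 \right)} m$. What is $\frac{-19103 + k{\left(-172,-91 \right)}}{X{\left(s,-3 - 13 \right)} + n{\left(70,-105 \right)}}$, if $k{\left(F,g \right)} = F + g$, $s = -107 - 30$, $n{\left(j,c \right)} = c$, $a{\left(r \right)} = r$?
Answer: $- \frac{19366}{2361} \approx -8.2025$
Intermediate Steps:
$s = -137$ ($s = -107 - 30 = -137$)
$X{\left(m,d \right)} = - 18 m$ ($X{\left(m,d \right)} = \left(-3\right) 1 \cdot 6 m = \left(-3\right) 6 m = - 18 m$)
$\frac{-19103 + k{\left(-172,-91 \right)}}{X{\left(s,-3 - 13 \right)} + n{\left(70,-105 \right)}} = \frac{-19103 - 263}{\left(-18\right) \left(-137\right) - 105} = \frac{-19103 - 263}{2466 - 105} = - \frac{19366}{2361}$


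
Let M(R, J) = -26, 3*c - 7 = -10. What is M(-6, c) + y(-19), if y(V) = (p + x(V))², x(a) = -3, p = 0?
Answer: -17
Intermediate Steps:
c = -1 (c = 7/3 + (⅓)*(-10) = 7/3 - 10/3 = -1)
y(V) = 9 (y(V) = (0 - 3)² = (-3)² = 9)
M(-6, c) + y(-19) = -26 + 9 = -17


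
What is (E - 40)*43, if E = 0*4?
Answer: -1720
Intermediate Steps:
E = 0
(E - 40)*43 = (0 - 40)*43 = -40*43 = -1720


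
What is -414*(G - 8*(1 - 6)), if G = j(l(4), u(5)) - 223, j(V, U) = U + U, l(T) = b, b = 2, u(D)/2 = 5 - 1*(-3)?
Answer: 62514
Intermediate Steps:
u(D) = 16 (u(D) = 2*(5 - 1*(-3)) = 2*(5 + 3) = 2*8 = 16)
l(T) = 2
j(V, U) = 2*U
G = -191 (G = 2*16 - 223 = 32 - 223 = -191)
-414*(G - 8*(1 - 6)) = -414*(-191 - 8*(1 - 6)) = -414*(-191 - 8*(-5)) = -414*(-191 + 40) = -414*(-151) = 62514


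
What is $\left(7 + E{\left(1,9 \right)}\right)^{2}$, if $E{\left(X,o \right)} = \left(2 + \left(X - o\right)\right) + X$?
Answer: $4$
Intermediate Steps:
$E{\left(X,o \right)} = 2 - o + 2 X$ ($E{\left(X,o \right)} = \left(2 + X - o\right) + X = 2 - o + 2 X$)
$\left(7 + E{\left(1,9 \right)}\right)^{2} = \left(7 + \left(2 - 9 + 2 \cdot 1\right)\right)^{2} = \left(7 + \left(2 - 9 + 2\right)\right)^{2} = \left(7 - 5\right)^{2} = 2^{2} = 4$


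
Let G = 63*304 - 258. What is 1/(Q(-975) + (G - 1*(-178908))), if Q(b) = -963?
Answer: 1/196839 ≈ 5.0803e-6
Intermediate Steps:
G = 18894 (G = 19152 - 258 = 18894)
1/(Q(-975) + (G - 1*(-178908))) = 1/(-963 + (18894 - 1*(-178908))) = 1/(-963 + (18894 + 178908)) = 1/(-963 + 197802) = 1/196839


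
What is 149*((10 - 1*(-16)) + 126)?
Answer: 22648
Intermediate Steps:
149*((10 - 1*(-16)) + 126) = 149*((10 + 16) + 126) = 149*(26 + 126) = 149*152 = 22648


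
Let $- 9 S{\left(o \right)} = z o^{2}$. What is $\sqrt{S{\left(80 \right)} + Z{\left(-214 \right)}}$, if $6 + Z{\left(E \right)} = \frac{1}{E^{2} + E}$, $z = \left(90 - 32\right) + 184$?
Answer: $\frac{7 i \sqrt{7297240263338}}{45582} \approx 414.84 i$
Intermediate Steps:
$z = 242$ ($z = \left(90 + \left(-89 + 57\right)\right) + 184 = \left(90 - 32\right) + 184 = 58 + 184 = 242$)
$Z{\left(E \right)} = -6 + \frac{1}{E + E^{2}}$ ($Z{\left(E \right)} = -6 + \frac{1}{E^{2} + E} = -6 + \frac{1}{E + E^{2}}$)
$S{\left(o \right)} = - \frac{242 o^{2}}{9}$
$\sqrt{S{\left(80 \right)} + Z{\left(-214 \right)}} = \sqrt{- \frac{242 \cdot 80^{2}}{9} + \frac{1 - -1284 - 6 \left(-214\right)^{2}}{\left(-214\right) \left(1 - 214\right)}} = \sqrt{\left(- \frac{242}{9}\right) 6400 - \frac{1 + 1284 - 274776}{214 \left(-213\right)}} = \sqrt{- \frac{1548800}{9} - - \frac{1 + 1284 - 274776}{45582}} = \sqrt{- \frac{1548800}{9} - \left(- \frac{1}{45582}\right) \left(-273491\right)} = \sqrt{- \frac{1548800}{9} - \frac{273491}{45582}} = \sqrt{- \frac{23533287673}{136746}} = \frac{7 i \sqrt{7297240263338}}{45582}$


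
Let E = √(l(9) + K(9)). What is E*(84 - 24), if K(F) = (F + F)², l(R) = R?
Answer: 180*√37 ≈ 1094.9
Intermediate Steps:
K(F) = 4*F² (K(F) = (2*F)² = 4*F²)
E = 3*√37 (E = √(9 + 4*9²) = √(9 + 4*81) = √(9 + 324) = √333 = 3*√37 ≈ 18.248)
E*(84 - 24) = (3*√37)*(84 - 24) = (3*√37)*60 = 180*√37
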